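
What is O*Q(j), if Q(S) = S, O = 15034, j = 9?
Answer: 135306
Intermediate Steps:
O*Q(j) = 15034*9 = 135306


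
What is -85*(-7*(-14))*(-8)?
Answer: 66640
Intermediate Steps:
-85*(-7*(-14))*(-8) = -8330*(-8) = -85*(-784) = 66640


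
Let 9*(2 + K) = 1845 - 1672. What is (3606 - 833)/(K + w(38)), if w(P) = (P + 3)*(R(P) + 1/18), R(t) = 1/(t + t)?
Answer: 210748/1523 ≈ 138.38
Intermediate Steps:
R(t) = 1/(2*t)
w(P) = (3 + P)*(1/18 + 1/(2*P)) (w(P) = (P + 3)*(1/(2*P) + 1/18) = (3 + P)*(1/(2*P) + 1/18) = (3 + P)*(1/18 + 1/(2*P)))
K = 155/9 (K = -2 + (1845 - 1672)/9 = -2 + (⅑)*173 = -2 + 173/9 = 155/9 ≈ 17.222)
(3606 - 833)/(K + w(38)) = (3606 - 833)/(155/9 + (1/18)*(27 + 38*(12 + 38))/38) = 2773/(155/9 + (1/18)*(1/38)*(27 + 38*50)) = 2773/(155/9 + (1/18)*(1/38)*(27 + 1900)) = 2773/(155/9 + (1/18)*(1/38)*1927) = 2773/(155/9 + 1927/684) = 2773/(1523/76) = 2773*(76/1523) = 210748/1523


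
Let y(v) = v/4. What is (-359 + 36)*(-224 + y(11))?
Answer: 285855/4 ≈ 71464.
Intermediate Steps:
y(v) = v/4 (y(v) = v*(¼) = v/4)
(-359 + 36)*(-224 + y(11)) = (-359 + 36)*(-224 + (¼)*11) = -323*(-224 + 11/4) = -323*(-885/4) = 285855/4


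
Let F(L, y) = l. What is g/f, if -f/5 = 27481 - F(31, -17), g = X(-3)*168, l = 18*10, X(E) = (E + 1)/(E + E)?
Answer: -56/136505 ≈ -0.00041024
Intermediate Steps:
X(E) = (1 + E)/(2*E) (X(E) = (1 + E)/((2*E)) = (1 + E)*(1/(2*E)) = (1 + E)/(2*E))
l = 180
F(L, y) = 180
g = 56 (g = ((½)*(1 - 3)/(-3))*168 = ((½)*(-⅓)*(-2))*168 = (⅓)*168 = 56)
f = -136505 (f = -5*(27481 - 1*180) = -5*(27481 - 180) = -5*27301 = -136505)
g/f = 56/(-136505) = 56*(-1/136505) = -56/136505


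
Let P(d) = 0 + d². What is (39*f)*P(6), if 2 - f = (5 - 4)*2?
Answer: 0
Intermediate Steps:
f = 0 (f = 2 - (5 - 4)*2 = 2 - 2 = 0)
P(d) = d²
(39*f)*P(6) = (39*0)*6² = 0*36 = 0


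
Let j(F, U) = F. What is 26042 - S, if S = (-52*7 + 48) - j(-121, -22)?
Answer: 26237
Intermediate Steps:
S = -195 (S = (-52*7 + 48) - 1*(-121) = (-364 + 48) + 121 = -316 + 121 = -195)
26042 - S = 26042 - 1*(-195) = 26042 + 195 = 26237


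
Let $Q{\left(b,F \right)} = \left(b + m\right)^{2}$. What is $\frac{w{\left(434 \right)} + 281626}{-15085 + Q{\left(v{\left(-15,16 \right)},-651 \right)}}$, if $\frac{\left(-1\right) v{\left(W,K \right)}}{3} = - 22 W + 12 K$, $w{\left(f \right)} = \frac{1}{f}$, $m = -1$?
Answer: $\frac{40741895}{353045112} \approx 0.1154$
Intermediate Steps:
$v{\left(W,K \right)} = - 36 K + 66 W$ ($v{\left(W,K \right)} = - 3 \left(- 22 W + 12 K\right) = - 36 K + 66 W$)
$Q{\left(b,F \right)} = \left(-1 + b\right)^{2}$ ($Q{\left(b,F \right)} = \left(b - 1\right)^{2} = \left(-1 + b\right)^{2}$)
$\frac{w{\left(434 \right)} + 281626}{-15085 + Q{\left(v{\left(-15,16 \right)},-651 \right)}} = \frac{\frac{1}{434} + 281626}{-15085 + \left(-1 + \left(\left(-36\right) 16 + 66 \left(-15\right)\right)\right)^{2}} = \frac{\frac{1}{434} + 281626}{-15085 + \left(-1 - 1566\right)^{2}} = \frac{122225685}{434 \left(-15085 + \left(-1 - 1566\right)^{2}\right)} = \frac{122225685}{434 \left(-15085 + \left(-1567\right)^{2}\right)} = \frac{122225685}{434 \left(-15085 + 2455489\right)} = \frac{122225685}{434 \cdot 2440404} = \frac{122225685}{434} \cdot \frac{1}{2440404} = \frac{40741895}{353045112}$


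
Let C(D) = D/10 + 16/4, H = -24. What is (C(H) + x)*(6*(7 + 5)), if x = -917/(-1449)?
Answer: 18488/115 ≈ 160.77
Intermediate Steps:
x = 131/207 (x = -917*(-1/1449) = 131/207 ≈ 0.63285)
C(D) = 4 + D/10 (C(D) = D*(1/10) + 16*(1/4) = D/10 + 4 = 4 + D/10)
(C(H) + x)*(6*(7 + 5)) = ((4 + (1/10)*(-24)) + 131/207)*(6*(7 + 5)) = ((4 - 12/5) + 131/207)*(6*12) = (8/5 + 131/207)*72 = (2311/1035)*72 = 18488/115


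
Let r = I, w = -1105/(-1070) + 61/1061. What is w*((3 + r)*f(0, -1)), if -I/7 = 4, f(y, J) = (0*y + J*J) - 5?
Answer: 12376750/113527 ≈ 109.02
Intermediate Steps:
f(y, J) = -5 + J² (f(y, J) = (0 + J²) - 5 = J² - 5 = -5 + J²)
I = -28 (I = -7*4 = -28)
w = 247535/227054 (w = -1105*(-1/1070) + 61*(1/1061) = 221/214 + 61/1061 = 247535/227054 ≈ 1.0902)
r = -28
w*((3 + r)*f(0, -1)) = 247535*((3 - 28)*(-5 + (-1)²))/227054 = 247535*(-25*(-5 + 1))/227054 = 247535*(-25*(-4))/227054 = (247535/227054)*100 = 12376750/113527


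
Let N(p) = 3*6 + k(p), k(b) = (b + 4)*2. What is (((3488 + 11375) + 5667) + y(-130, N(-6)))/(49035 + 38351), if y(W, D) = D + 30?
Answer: 10287/43693 ≈ 0.23544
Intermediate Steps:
k(b) = 8 + 2*b (k(b) = (4 + b)*2 = 8 + 2*b)
N(p) = 26 + 2*p (N(p) = 3*6 + (8 + 2*p) = 18 + (8 + 2*p) = 26 + 2*p)
y(W, D) = 30 + D
(((3488 + 11375) + 5667) + y(-130, N(-6)))/(49035 + 38351) = (((3488 + 11375) + 5667) + (30 + (26 + 2*(-6))))/(49035 + 38351) = ((14863 + 5667) + (30 + (26 - 12)))/87386 = (20530 + (30 + 14))*(1/87386) = (20530 + 44)*(1/87386) = 20574*(1/87386) = 10287/43693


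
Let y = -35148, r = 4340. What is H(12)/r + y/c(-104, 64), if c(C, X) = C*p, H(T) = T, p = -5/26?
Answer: -1906776/1085 ≈ -1757.4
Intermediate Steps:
p = -5/26 (p = -5*1/26 = -5/26 ≈ -0.19231)
c(C, X) = -5*C/26 (c(C, X) = C*(-5/26) = -5*C/26)
H(12)/r + y/c(-104, 64) = 12/4340 - 35148/((-5/26*(-104))) = 12*(1/4340) - 35148/20 = 3/1085 - 35148*1/20 = 3/1085 - 8787/5 = -1906776/1085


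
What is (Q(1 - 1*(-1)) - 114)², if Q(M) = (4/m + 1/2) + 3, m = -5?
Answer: 1238769/100 ≈ 12388.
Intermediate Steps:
Q(M) = 27/10 (Q(M) = (4/(-5) + 1/2) + 3 = (4*(-⅕) + 1*(½)) + 3 = (-⅘ + ½) + 3 = -3/10 + 3 = 27/10)
(Q(1 - 1*(-1)) - 114)² = (27/10 - 114)² = (-1113/10)² = 1238769/100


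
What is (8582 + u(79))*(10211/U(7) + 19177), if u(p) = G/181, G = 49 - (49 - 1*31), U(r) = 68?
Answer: 2041515805131/12308 ≈ 1.6587e+8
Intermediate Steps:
G = 31 (G = 49 - (49 - 31) = 49 - 1*18 = 49 - 18 = 31)
u(p) = 31/181
(8582 + u(79))*(10211/U(7) + 19177) = (8582 + 31/181)*(10211/68 + 19177) = 1553373*(10211*(1/68) + 19177)/181 = 1553373*(10211/68 + 19177)/181 = (1553373/181)*(1314247/68) = 2041515805131/12308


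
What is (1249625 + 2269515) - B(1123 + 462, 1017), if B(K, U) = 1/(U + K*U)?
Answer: 5676239092679/1612962 ≈ 3.5191e+6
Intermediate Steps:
(1249625 + 2269515) - B(1123 + 462, 1017) = (1249625 + 2269515) - 1/(1017*(1 + (1123 + 462))) = 3519140 - 1/(1017*(1 + 1585)) = 3519140 - 1/(1017*1586) = 3519140 - 1*1/1612962 = 3519140 - 1/1612962 = 5676239092679/1612962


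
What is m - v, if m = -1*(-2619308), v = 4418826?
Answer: -1799518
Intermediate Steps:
m = 2619308
m - v = 2619308 - 1*4418826 = 2619308 - 4418826 = -1799518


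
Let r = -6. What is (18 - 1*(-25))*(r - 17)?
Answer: -989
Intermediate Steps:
(18 - 1*(-25))*(r - 17) = (18 - 1*(-25))*(-6 - 17) = (18 + 25)*(-23) = 43*(-23) = -989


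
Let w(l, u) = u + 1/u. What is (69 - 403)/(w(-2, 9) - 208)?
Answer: 1503/895 ≈ 1.6793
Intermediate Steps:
(69 - 403)/(w(-2, 9) - 208) = (69 - 403)/((9 + 1/9) - 208) = -334/((9 + 1/9) - 208) = -334/(82/9 - 208) = -334/(-1790/9) = -334*(-9/1790) = 1503/895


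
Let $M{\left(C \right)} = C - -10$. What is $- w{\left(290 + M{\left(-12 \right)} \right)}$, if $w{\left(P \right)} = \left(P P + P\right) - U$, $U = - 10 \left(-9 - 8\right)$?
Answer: $-83062$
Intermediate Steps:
$M{\left(C \right)} = 10 + C$ ($M{\left(C \right)} = C + 10 = 10 + C$)
$U = 170$ ($U = \left(-10\right) \left(-17\right) = 170$)
$w{\left(P \right)} = -170 + P + P^{2}$ ($w{\left(P \right)} = \left(P P + P\right) - 170 = \left(P^{2} + P\right) - 170 = \left(P + P^{2}\right) - 170 = -170 + P + P^{2}$)
$- w{\left(290 + M{\left(-12 \right)} \right)} = - (-170 + \left(290 + \left(10 - 12\right)\right) + \left(290 + \left(10 - 12\right)\right)^{2}) = - (-170 + \left(290 - 2\right) + \left(290 - 2\right)^{2}) = - (-170 + 288 + 288^{2}) = - (-170 + 288 + 82944) = \left(-1\right) 83062 = -83062$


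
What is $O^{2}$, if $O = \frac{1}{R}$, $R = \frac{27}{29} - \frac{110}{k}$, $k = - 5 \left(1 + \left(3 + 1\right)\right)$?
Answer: $\frac{21025}{597529} \approx 0.035187$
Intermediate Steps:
$k = -25$ ($k = - 5 \left(1 + 4\right) = \left(-5\right) 5 = -25$)
$R = \frac{773}{145}$ ($R = \frac{27}{29} - \frac{110}{-25} = 27 \cdot \frac{1}{29} - - \frac{22}{5} = \frac{27}{29} + \frac{22}{5} = \frac{773}{145} \approx 5.331$)
$O = \frac{145}{773}$ ($O = \frac{1}{\frac{773}{145}} = \frac{145}{773} \approx 0.18758$)
$O^{2} = \left(\frac{145}{773}\right)^{2} = \frac{21025}{597529}$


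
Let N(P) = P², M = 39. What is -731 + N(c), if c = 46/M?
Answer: -1109735/1521 ≈ -729.61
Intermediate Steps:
c = 46/39 ≈ 1.1795
-731 + N(c) = -731 + (46/39)² = -731 + 2116/1521 = -1109735/1521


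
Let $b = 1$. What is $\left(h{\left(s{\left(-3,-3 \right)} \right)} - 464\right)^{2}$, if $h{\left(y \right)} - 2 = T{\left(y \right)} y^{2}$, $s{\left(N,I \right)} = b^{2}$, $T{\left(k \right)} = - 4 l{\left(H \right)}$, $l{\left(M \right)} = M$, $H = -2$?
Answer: $206116$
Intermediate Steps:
$T{\left(k \right)} = 8$ ($T{\left(k \right)} = \left(-4\right) \left(-2\right) = 8$)
$s{\left(N,I \right)} = 1$ ($s{\left(N,I \right)} = 1^{2} = 1$)
$h{\left(y \right)} = 2 + 8 y^{2}$
$\left(h{\left(s{\left(-3,-3 \right)} \right)} - 464\right)^{2} = \left(\left(2 + 8 \cdot 1^{2}\right) - 464\right)^{2} = \left(\left(2 + 8 \cdot 1\right) - 464\right)^{2} = \left(\left(2 + 8\right) - 464\right)^{2} = \left(10 - 464\right)^{2} = \left(-454\right)^{2} = 206116$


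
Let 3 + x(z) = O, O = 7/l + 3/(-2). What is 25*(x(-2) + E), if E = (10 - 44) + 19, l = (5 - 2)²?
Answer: -8425/18 ≈ -468.06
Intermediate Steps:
l = 9 (l = 3² = 9)
O = -13/18 (O = 7/9 + 3/(-2) = 7*(⅑) + 3*(-½) = 7/9 - 3/2 = -13/18 ≈ -0.72222)
E = -15 (E = -34 + 19 = -15)
x(z) = -67/18 (x(z) = -3 - 13/18 = -67/18)
25*(x(-2) + E) = 25*(-67/18 - 15) = 25*(-337/18) = -8425/18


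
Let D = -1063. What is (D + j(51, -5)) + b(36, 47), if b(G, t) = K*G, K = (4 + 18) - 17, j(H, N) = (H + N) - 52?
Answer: -889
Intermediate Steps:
j(H, N) = -52 + H + N
K = 5 (K = 22 - 17 = 5)
b(G, t) = 5*G
(D + j(51, -5)) + b(36, 47) = (-1063 + (-52 + 51 - 5)) + 5*36 = (-1063 - 6) + 180 = -1069 + 180 = -889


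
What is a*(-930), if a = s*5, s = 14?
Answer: -65100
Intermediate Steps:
a = 70 (a = 14*5 = 70)
a*(-930) = 70*(-930) = -65100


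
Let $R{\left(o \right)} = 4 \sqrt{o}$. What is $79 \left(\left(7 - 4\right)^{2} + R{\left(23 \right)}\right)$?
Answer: $711 + 316 \sqrt{23} \approx 2226.5$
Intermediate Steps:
$79 \left(\left(7 - 4\right)^{2} + R{\left(23 \right)}\right) = 79 \left(\left(7 - 4\right)^{2} + 4 \sqrt{23}\right) = 79 \left(3^{2} + 4 \sqrt{23}\right) = 79 \left(9 + 4 \sqrt{23}\right) = 711 + 316 \sqrt{23}$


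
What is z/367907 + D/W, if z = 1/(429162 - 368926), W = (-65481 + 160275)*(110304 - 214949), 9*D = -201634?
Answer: 60385810323137/26736484164982944660 ≈ 2.2586e-6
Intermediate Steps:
D = -201634/9 (D = (⅑)*(-201634) = -201634/9 ≈ -22404.)
W = -9919718130 (W = 94794*(-104645) = -9919718130)
z = 1/60236 ≈ 1.6601e-5
z/367907 + D/W = (1/60236)/367907 - 201634/9/(-9919718130) = (1/60236)*(1/367907) - 201634/9*(-1/9919718130) = 1/22161246052 + 100817/44638731585 = 60385810323137/26736484164982944660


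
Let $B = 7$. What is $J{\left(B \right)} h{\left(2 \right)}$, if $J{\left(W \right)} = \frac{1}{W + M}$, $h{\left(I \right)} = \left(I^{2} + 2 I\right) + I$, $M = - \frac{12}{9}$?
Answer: $\frac{30}{17} \approx 1.7647$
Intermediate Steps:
$M = - \frac{4}{3}$ ($M = \left(-12\right) \frac{1}{9} = - \frac{4}{3} \approx -1.3333$)
$h{\left(I \right)} = I^{2} + 3 I$
$J{\left(W \right)} = \frac{1}{- \frac{4}{3} + W}$ ($J{\left(W \right)} = \frac{1}{W - \frac{4}{3}} = \frac{1}{- \frac{4}{3} + W}$)
$J{\left(B \right)} h{\left(2 \right)} = \frac{3}{-4 + 3 \cdot 7} \cdot 2 \left(3 + 2\right) = \frac{3}{-4 + 21} \cdot 2 \cdot 5 = \frac{3}{17} \cdot 10 = \frac{30}{17}$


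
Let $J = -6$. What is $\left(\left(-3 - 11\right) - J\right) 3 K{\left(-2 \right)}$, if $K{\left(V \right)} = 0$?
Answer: $0$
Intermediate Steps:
$\left(\left(-3 - 11\right) - J\right) 3 K{\left(-2 \right)} = \left(\left(-3 - 11\right) - -6\right) 3 \cdot 0 = \left(\left(-3 - 11\right) + 6\right) 3 \cdot 0 = \left(-14 + 6\right) 3 \cdot 0 = \left(-8\right) 3 \cdot 0 = \left(-24\right) 0 = 0$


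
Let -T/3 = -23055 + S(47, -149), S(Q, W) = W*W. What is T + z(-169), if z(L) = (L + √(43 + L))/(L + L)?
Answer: 5125/2 - 3*I*√14/338 ≈ 2562.5 - 0.03321*I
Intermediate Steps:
S(Q, W) = W²
T = 2562 (T = -3*(-23055 + (-149)²) = -3*(-23055 + 22201) = -3*(-854) = 2562)
z(L) = (L + √(43 + L))/(2*L) (z(L) = (L + √(43 + L))/((2*L)) = (L + √(43 + L))*(1/(2*L)) = (L + √(43 + L))/(2*L))
T + z(-169) = 2562 + (½)*(-169 + √(43 - 169))/(-169) = 2562 + (½)*(-1/169)*(-169 + √(-126)) = 2562 + (½)*(-1/169)*(-169 + 3*I*√14) = 2562 + (½ - 3*I*√14/338) = 5125/2 - 3*I*√14/338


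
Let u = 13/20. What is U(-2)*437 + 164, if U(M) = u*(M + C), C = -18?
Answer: -5517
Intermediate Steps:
u = 13/20 (u = 13*(1/20) = 13/20 ≈ 0.65000)
U(M) = -117/10 + 13*M/20 (U(M) = 13*(M - 18)/20 = 13*(-18 + M)/20 = -117/10 + 13*M/20)
U(-2)*437 + 164 = (-117/10 + (13/20)*(-2))*437 + 164 = (-117/10 - 13/10)*437 + 164 = -13*437 + 164 = -5681 + 164 = -5517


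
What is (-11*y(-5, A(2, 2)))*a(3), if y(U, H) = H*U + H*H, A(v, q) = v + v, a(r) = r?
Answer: 132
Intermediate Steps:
A(v, q) = 2*v
y(U, H) = H² + H*U (y(U, H) = H*U + H² = H² + H*U)
(-11*y(-5, A(2, 2)))*a(3) = -11*2*2*(2*2 - 5)*3 = -44*(4 - 5)*3 = -44*(-1)*3 = -11*(-4)*3 = 44*3 = 132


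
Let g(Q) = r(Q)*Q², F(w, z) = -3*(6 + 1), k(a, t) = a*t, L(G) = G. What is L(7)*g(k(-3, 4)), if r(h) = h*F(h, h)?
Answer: 254016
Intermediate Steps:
F(w, z) = -21 (F(w, z) = -3*7 = -21)
r(h) = -21*h (r(h) = h*(-21) = -21*h)
g(Q) = -21*Q³ (g(Q) = (-21*Q)*Q² = -21*Q³)
L(7)*g(k(-3, 4)) = 7*(-21*(-3*4)³) = 7*(-21*(-12)³) = 7*(-21*(-1728)) = 7*36288 = 254016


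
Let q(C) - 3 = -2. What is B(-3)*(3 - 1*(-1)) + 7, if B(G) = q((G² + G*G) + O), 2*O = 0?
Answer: 11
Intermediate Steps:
O = 0 (O = (½)*0 = 0)
q(C) = 1 (q(C) = 3 - 2 = 1)
B(G) = 1
B(-3)*(3 - 1*(-1)) + 7 = 1*(3 - 1*(-1)) + 7 = 1*(3 + 1) + 7 = 1*4 + 7 = 4 + 7 = 11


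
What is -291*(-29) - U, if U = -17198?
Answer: 25637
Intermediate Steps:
-291*(-29) - U = -291*(-29) - 1*(-17198) = 8439 + 17198 = 25637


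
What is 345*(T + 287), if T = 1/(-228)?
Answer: 7525025/76 ≈ 99014.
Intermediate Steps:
T = -1/228 ≈ -0.0043860
345*(T + 287) = 345*(-1/228 + 287) = 345*(65435/228) = 7525025/76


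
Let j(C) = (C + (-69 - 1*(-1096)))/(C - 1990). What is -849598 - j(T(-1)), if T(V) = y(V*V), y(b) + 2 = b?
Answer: -1691548592/1991 ≈ -8.4960e+5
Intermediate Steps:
y(b) = -2 + b
T(V) = -2 + V² (T(V) = -2 + V*V = -2 + V²)
j(C) = (1027 + C)/(-1990 + C) (j(C) = (C + (-69 + 1096))/(-1990 + C) = (C + 1027)/(-1990 + C) = (1027 + C)/(-1990 + C))
-849598 - j(T(-1)) = -849598 - (1027 + (-2 + (-1)²))/(-1990 + (-2 + (-1)²)) = -849598 - (1027 + (-2 + 1))/(-1990 + (-2 + 1)) = -849598 - (1027 - 1)/(-1990 - 1) = -849598 - 1026/(-1991) = -849598 - (-1)*1026/1991 = -849598 - 1*(-1026/1991) = -849598 + 1026/1991 = -1691548592/1991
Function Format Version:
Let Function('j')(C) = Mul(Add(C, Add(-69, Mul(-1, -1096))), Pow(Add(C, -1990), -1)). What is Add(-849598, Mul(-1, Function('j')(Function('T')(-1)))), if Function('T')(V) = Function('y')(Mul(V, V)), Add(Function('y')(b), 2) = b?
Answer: Rational(-1691548592, 1991) ≈ -8.4960e+5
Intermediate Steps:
Function('y')(b) = Add(-2, b)
Function('T')(V) = Add(-2, Pow(V, 2)) (Function('T')(V) = Add(-2, Mul(V, V)) = Add(-2, Pow(V, 2)))
Function('j')(C) = Mul(Pow(Add(-1990, C), -1), Add(1027, C)) (Function('j')(C) = Mul(Add(C, Add(-69, 1096)), Pow(Add(-1990, C), -1)) = Mul(Add(C, 1027), Pow(Add(-1990, C), -1)) = Mul(Add(1027, C), Pow(Add(-1990, C), -1)) = Mul(Pow(Add(-1990, C), -1), Add(1027, C)))
Add(-849598, Mul(-1, Function('j')(Function('T')(-1)))) = Add(-849598, Mul(-1, Mul(Pow(Add(-1990, Add(-2, Pow(-1, 2))), -1), Add(1027, Add(-2, Pow(-1, 2)))))) = Add(-849598, Mul(-1, Mul(Pow(Add(-1990, Add(-2, 1)), -1), Add(1027, Add(-2, 1))))) = Add(-849598, Mul(-1, Mul(Pow(Add(-1990, -1), -1), Add(1027, -1)))) = Add(-849598, Mul(-1, Mul(Pow(-1991, -1), 1026))) = Add(-849598, Mul(-1, Mul(Rational(-1, 1991), 1026))) = Add(-849598, Mul(-1, Rational(-1026, 1991))) = Add(-849598, Rational(1026, 1991)) = Rational(-1691548592, 1991)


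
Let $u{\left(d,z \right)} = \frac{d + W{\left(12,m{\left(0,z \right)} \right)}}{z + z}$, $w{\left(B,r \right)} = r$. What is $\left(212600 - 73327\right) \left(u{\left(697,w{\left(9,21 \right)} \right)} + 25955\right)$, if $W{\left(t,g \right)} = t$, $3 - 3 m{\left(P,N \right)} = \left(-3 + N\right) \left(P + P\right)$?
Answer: $\frac{151921634587}{42} \approx 3.6172 \cdot 10^{9}$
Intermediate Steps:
$m{\left(P,N \right)} = 1 - \frac{2 P \left(-3 + N\right)}{3}$ ($m{\left(P,N \right)} = 1 - \frac{\left(-3 + N\right) \left(P + P\right)}{3} = 1 - \frac{\left(-3 + N\right) 2 P}{3} = 1 - \frac{2 P \left(-3 + N\right)}{3}$)
$u{\left(d,z \right)} = \frac{12 + d}{2 z}$ ($u{\left(d,z \right)} = \frac{d + 12}{z + z} = \frac{12 + d}{2 z}$)
$\left(212600 - 73327\right) \left(u{\left(697,w{\left(9,21 \right)} \right)} + 25955\right) = \left(212600 - 73327\right) \left(\frac{12 + 697}{2 \cdot 21} + 25955\right) = 139273 \left(\frac{1}{2} \cdot \frac{1}{21} \cdot 709 + 25955\right) = 139273 \left(\frac{709}{42} + 25955\right) = 139273 \cdot \frac{1090819}{42} = \frac{151921634587}{42}$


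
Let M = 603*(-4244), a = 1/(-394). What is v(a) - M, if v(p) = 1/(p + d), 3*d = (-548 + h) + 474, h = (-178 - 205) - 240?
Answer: 702791387790/274621 ≈ 2.5591e+6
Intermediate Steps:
h = -623 (h = -383 - 240 = -623)
d = -697/3 (d = ((-548 - 623) + 474)/3 = (-1171 + 474)/3 = (1/3)*(-697) = -697/3 ≈ -232.33)
a = -1/394 ≈ -0.0025381
M = -2559132
v(p) = 1/(-697/3 + p) (v(p) = 1/(p - 697/3) = 1/(-697/3 + p))
v(a) - M = 3/(-697 + 3*(-1/394)) - 1*(-2559132) = 3/(-697 - 3/394) + 2559132 = 3/(-274621/394) + 2559132 = 3*(-394/274621) + 2559132 = -1182/274621 + 2559132 = 702791387790/274621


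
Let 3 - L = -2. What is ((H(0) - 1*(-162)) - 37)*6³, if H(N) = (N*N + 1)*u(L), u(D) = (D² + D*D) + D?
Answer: 38880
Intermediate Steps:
L = 5 (L = 3 - 1*(-2) = 3 + 2 = 5)
u(D) = D + 2*D² (u(D) = (D² + D²) + D = 2*D² + D = D + 2*D²)
H(N) = 55 + 55*N² (H(N) = (N*N + 1)*(5*(1 + 2*5)) = (N² + 1)*(5*(1 + 10)) = (1 + N²)*(5*11) = (1 + N²)*55 = 55 + 55*N²)
((H(0) - 1*(-162)) - 37)*6³ = (((55 + 55*0²) - 1*(-162)) - 37)*6³ = (((55 + 55*0) + 162) - 37)*216 = (((55 + 0) + 162) - 37)*216 = ((55 + 162) - 37)*216 = (217 - 37)*216 = 180*216 = 38880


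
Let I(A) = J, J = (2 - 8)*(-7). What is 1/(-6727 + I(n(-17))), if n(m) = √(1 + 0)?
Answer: -1/6685 ≈ -0.00014959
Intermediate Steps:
J = 42 (J = -6*(-7) = 42)
n(m) = 1 (n(m) = √1 = 1)
I(A) = 42
1/(-6727 + I(n(-17))) = 1/(-6727 + 42) = 1/(-6685) = -1/6685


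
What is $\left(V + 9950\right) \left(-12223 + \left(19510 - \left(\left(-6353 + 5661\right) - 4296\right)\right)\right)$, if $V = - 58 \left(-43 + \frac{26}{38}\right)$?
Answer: $\frac{2892996550}{19} \approx 1.5226 \cdot 10^{8}$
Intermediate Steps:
$V = \frac{46632}{19}$ ($V = - 58 \left(-43 + 26 \cdot \frac{1}{38}\right) = - 58 \left(-43 + \frac{13}{19}\right) = \left(-58\right) \left(- \frac{804}{19}\right) = \frac{46632}{19} \approx 2454.3$)
$\left(V + 9950\right) \left(-12223 + \left(19510 - \left(\left(-6353 + 5661\right) - 4296\right)\right)\right) = \left(\frac{46632}{19} + 9950\right) \left(-12223 + \left(19510 - \left(\left(-6353 + 5661\right) - 4296\right)\right)\right) = \frac{235682 \left(-12223 + \left(19510 - \left(-692 - 4296\right)\right)\right)}{19} = \frac{235682 \left(-12223 + \left(19510 - -4988\right)\right)}{19} = \frac{235682 \left(-12223 + \left(19510 + 4988\right)\right)}{19} = \frac{235682 \left(-12223 + 24498\right)}{19} = \frac{235682}{19} \cdot 12275 = \frac{2892996550}{19}$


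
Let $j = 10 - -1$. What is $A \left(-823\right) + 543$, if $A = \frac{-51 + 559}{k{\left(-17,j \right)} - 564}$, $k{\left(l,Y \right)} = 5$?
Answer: $\frac{721621}{559} \approx 1290.9$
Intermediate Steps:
$j = 11$ ($j = 10 + 1 = 11$)
$A = - \frac{508}{559}$ ($A = \frac{-51 + 559}{5 - 564} = \frac{508}{-559} = 508 \left(- \frac{1}{559}\right) = - \frac{508}{559} \approx -0.90877$)
$A \left(-823\right) + 543 = \left(- \frac{508}{559}\right) \left(-823\right) + 543 = \frac{418084}{559} + 543 = \frac{721621}{559}$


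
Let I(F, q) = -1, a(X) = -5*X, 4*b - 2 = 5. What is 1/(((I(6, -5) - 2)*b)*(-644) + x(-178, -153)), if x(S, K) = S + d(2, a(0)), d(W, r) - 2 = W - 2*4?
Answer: 1/3199 ≈ 0.00031260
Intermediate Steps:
b = 7/4 (b = ½ + (¼)*5 = ½ + 5/4 = 7/4 ≈ 1.7500)
d(W, r) = -6 + W (d(W, r) = 2 + (W - 2*4) = 2 + (W - 8) = 2 + (-8 + W) = -6 + W)
x(S, K) = -4 + S (x(S, K) = S + (-6 + 2) = S - 4 = -4 + S)
1/(((I(6, -5) - 2)*b)*(-644) + x(-178, -153)) = 1/(((-1 - 2)*(7/4))*(-644) + (-4 - 178)) = 1/(-3*7/4*(-644) - 182) = 1/(-21/4*(-644) - 182) = 1/(3381 - 182) = 1/3199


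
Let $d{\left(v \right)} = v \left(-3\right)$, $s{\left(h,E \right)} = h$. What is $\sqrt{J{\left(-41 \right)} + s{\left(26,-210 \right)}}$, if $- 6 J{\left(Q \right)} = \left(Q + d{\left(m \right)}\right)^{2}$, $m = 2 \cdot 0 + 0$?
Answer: $\frac{5 i \sqrt{366}}{6} \approx 15.943 i$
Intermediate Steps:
$m = 0$ ($m = 0 + 0 = 0$)
$d{\left(v \right)} = - 3 v$
$J{\left(Q \right)} = - \frac{Q^{2}}{6}$ ($J{\left(Q \right)} = - \frac{\left(Q - 0\right)^{2}}{6} = - \frac{\left(Q + 0\right)^{2}}{6} = - \frac{Q^{2}}{6}$)
$\sqrt{J{\left(-41 \right)} + s{\left(26,-210 \right)}} = \sqrt{- \frac{\left(-41\right)^{2}}{6} + 26} = \sqrt{\left(- \frac{1}{6}\right) 1681 + 26} = \sqrt{- \frac{1681}{6} + 26} = \sqrt{- \frac{1525}{6}} = \frac{5 i \sqrt{366}}{6}$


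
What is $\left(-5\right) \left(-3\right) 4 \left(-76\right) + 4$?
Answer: $-4556$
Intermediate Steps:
$\left(-5\right) \left(-3\right) 4 \left(-76\right) + 4 = 15 \cdot 4 \left(-76\right) + 4 = 60 \left(-76\right) + 4 = -4560 + 4 = -4556$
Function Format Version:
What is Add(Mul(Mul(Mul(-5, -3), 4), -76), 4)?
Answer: -4556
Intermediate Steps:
Add(Mul(Mul(Mul(-5, -3), 4), -76), 4) = Add(Mul(Mul(15, 4), -76), 4) = Add(Mul(60, -76), 4) = Add(-4560, 4) = -4556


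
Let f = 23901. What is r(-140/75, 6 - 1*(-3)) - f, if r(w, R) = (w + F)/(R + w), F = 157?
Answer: -2555080/107 ≈ -23879.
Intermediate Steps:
r(w, R) = (157 + w)/(R + w) (r(w, R) = (w + 157)/(R + w) = (157 + w)/(R + w))
r(-140/75, 6 - 1*(-3)) - f = (157 - 140/75)/((6 - 1*(-3)) - 140/75) - 1*23901 = (157 - 140*1/75)/((6 + 3) - 140*1/75) - 23901 = (157 - 28/15)/(9 - 28/15) - 23901 = (2327/15)/(107/15) - 23901 = (15/107)*(2327/15) - 23901 = 2327/107 - 23901 = -2555080/107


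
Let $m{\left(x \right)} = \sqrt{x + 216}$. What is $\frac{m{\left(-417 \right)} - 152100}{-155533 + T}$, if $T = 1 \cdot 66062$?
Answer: $\frac{152100}{89471} - \frac{i \sqrt{201}}{89471} \approx 1.7 - 0.00015846 i$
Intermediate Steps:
$T = 66062$
$m{\left(x \right)} = \sqrt{216 + x}$
$\frac{m{\left(-417 \right)} - 152100}{-155533 + T} = \frac{\sqrt{216 - 417} - 152100}{-155533 + 66062} = \frac{\sqrt{-201} - 152100}{-89471} = \left(i \sqrt{201} - 152100\right) \left(- \frac{1}{89471}\right) = \left(-152100 + i \sqrt{201}\right) \left(- \frac{1}{89471}\right) = \frac{152100}{89471} - \frac{i \sqrt{201}}{89471}$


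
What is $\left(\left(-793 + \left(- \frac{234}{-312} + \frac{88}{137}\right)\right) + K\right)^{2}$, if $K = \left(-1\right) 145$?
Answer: $\frac{263436854121}{300304} \approx 8.7723 \cdot 10^{5}$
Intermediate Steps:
$K = -145$
$\left(\left(-793 + \left(- \frac{234}{-312} + \frac{88}{137}\right)\right) + K\right)^{2} = \left(\left(-793 + \left(- \frac{234}{-312} + \frac{88}{137}\right)\right) - 145\right)^{2} = \left(\left(-793 + \left(\left(-234\right) \left(- \frac{1}{312}\right) + 88 \cdot \frac{1}{137}\right)\right) - 145\right)^{2} = \left(\left(-793 + \left(\frac{3}{4} + \frac{88}{137}\right)\right) - 145\right)^{2} = \left(\left(-793 + \frac{763}{548}\right) - 145\right)^{2} = \left(- \frac{433801}{548} - 145\right)^{2} = \left(- \frac{513261}{548}\right)^{2} = \frac{263436854121}{300304}$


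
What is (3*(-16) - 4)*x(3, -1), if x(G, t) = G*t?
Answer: 156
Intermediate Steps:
(3*(-16) - 4)*x(3, -1) = (3*(-16) - 4)*(3*(-1)) = (-48 - 4)*(-3) = -52*(-3) = 156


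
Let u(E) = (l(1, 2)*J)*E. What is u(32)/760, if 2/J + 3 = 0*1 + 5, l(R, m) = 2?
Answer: 8/95 ≈ 0.084211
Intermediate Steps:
J = 1 (J = 2/(-3 + (0*1 + 5)) = 2/(-3 + (0 + 5)) = 2/(-3 + 5) = 2/2 = 2*(½) = 1)
u(E) = 2*E (u(E) = (2*1)*E = 2*E)
u(32)/760 = (2*32)/760 = 64*(1/760) = 8/95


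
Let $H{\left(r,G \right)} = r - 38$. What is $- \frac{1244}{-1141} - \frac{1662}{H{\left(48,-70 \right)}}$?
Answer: $- \frac{941951}{5705} \approx -165.11$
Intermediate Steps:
$H{\left(r,G \right)} = -38 + r$
$- \frac{1244}{-1141} - \frac{1662}{H{\left(48,-70 \right)}} = - \frac{1244}{-1141} - \frac{1662}{-38 + 48} = \left(-1244\right) \left(- \frac{1}{1141}\right) - \frac{1662}{10} = \frac{1244}{1141} - \frac{831}{5} = - \frac{941951}{5705}$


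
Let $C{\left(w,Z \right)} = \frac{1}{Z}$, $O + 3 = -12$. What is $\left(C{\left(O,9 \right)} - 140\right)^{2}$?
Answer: $\frac{1585081}{81} \approx 19569.0$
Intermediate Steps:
$O = -15$ ($O = -3 - 12 = -15$)
$\left(C{\left(O,9 \right)} - 140\right)^{2} = \left(\frac{1}{9} - 140\right)^{2} = \left(- \frac{1259}{9}\right)^{2} = \frac{1585081}{81}$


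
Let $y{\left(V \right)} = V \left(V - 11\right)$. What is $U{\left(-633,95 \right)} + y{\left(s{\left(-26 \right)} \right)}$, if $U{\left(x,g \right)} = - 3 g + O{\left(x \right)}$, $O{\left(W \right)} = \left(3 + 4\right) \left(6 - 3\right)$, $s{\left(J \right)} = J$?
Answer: $698$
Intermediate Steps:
$O{\left(W \right)} = 21$ ($O{\left(W \right)} = 7 \cdot 3 = 21$)
$y{\left(V \right)} = V \left(-11 + V\right)$
$U{\left(x,g \right)} = 21 - 3 g$ ($U{\left(x,g \right)} = - 3 g + 21 = 21 - 3 g$)
$U{\left(-633,95 \right)} + y{\left(s{\left(-26 \right)} \right)} = \left(21 - 285\right) - 26 \left(-11 - 26\right) = \left(21 - 285\right) - -962 = -264 + 962 = 698$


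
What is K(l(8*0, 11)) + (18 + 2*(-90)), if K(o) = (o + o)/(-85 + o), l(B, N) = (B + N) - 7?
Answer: -13130/81 ≈ -162.10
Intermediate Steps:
l(B, N) = -7 + B + N
K(o) = 2*o/(-85 + o) (K(o) = (2*o)/(-85 + o) = 2*o/(-85 + o))
K(l(8*0, 11)) + (18 + 2*(-90)) = 2*(-7 + 8*0 + 11)/(-85 + (-7 + 8*0 + 11)) + (18 + 2*(-90)) = 2*(-7 + 0 + 11)/(-85 + (-7 + 0 + 11)) + (18 - 180) = 2*4/(-85 + 4) - 162 = 2*4/(-81) - 162 = 2*4*(-1/81) - 162 = -8/81 - 162 = -13130/81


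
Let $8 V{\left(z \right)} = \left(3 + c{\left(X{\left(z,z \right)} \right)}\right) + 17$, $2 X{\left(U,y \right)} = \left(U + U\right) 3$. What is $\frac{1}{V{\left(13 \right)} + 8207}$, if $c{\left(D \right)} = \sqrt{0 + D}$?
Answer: $\frac{13472}{110598383} - \frac{8 \sqrt{39}}{4313336937} \approx 0.0001218$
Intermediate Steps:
$X{\left(U,y \right)} = 3 U$ ($X{\left(U,y \right)} = \frac{\left(U + U\right) 3}{2} = \frac{2 U 3}{2} = \frac{6 U}{2} = 3 U$)
$c{\left(D \right)} = \sqrt{D}$
$V{\left(z \right)} = \frac{5}{2} + \frac{\sqrt{3} \sqrt{z}}{8}$ ($V{\left(z \right)} = \frac{\left(3 + \sqrt{3 z}\right) + 17}{8} = \frac{\left(3 + \sqrt{3} \sqrt{z}\right) + 17}{8} = \frac{20 + \sqrt{3} \sqrt{z}}{8} = \frac{5}{2} + \frac{\sqrt{3} \sqrt{z}}{8}$)
$\frac{1}{V{\left(13 \right)} + 8207} = \frac{1}{\left(\frac{5}{2} + \frac{\sqrt{3} \sqrt{13}}{8}\right) + 8207} = \frac{1}{\left(\frac{5}{2} + \frac{\sqrt{39}}{8}\right) + 8207} = \frac{1}{\frac{16419}{2} + \frac{\sqrt{39}}{8}}$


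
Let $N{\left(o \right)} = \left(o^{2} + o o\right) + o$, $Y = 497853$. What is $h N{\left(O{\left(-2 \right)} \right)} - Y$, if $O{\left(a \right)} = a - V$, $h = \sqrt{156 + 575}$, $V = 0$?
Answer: $-497853 + 6 \sqrt{731} \approx -4.9769 \cdot 10^{5}$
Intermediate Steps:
$h = \sqrt{731} \approx 27.037$
$O{\left(a \right)} = a$ ($O{\left(a \right)} = a - 0 = a + 0 = a$)
$N{\left(o \right)} = o + 2 o^{2}$ ($N{\left(o \right)} = \left(o^{2} + o^{2}\right) + o = 2 o^{2} + o = o + 2 o^{2}$)
$h N{\left(O{\left(-2 \right)} \right)} - Y = \sqrt{731} \left(- 2 \left(1 + 2 \left(-2\right)\right)\right) - 497853 = \sqrt{731} \left(- 2 \left(1 - 4\right)\right) - 497853 = \sqrt{731} \left(\left(-2\right) \left(-3\right)\right) - 497853 = \sqrt{731} \cdot 6 - 497853 = 6 \sqrt{731} - 497853 = -497853 + 6 \sqrt{731}$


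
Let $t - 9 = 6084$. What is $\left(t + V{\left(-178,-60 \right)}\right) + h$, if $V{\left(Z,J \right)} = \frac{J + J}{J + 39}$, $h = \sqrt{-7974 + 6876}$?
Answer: $\frac{42691}{7} + 3 i \sqrt{122} \approx 6098.7 + 33.136 i$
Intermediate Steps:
$t = 6093$ ($t = 9 + 6084 = 6093$)
$h = 3 i \sqrt{122}$ ($h = \sqrt{-1098} = 3 i \sqrt{122} \approx 33.136 i$)
$V{\left(Z,J \right)} = \frac{2 J}{39 + J}$
$\left(t + V{\left(-178,-60 \right)}\right) + h = \left(6093 + 2 \left(-60\right) \frac{1}{39 - 60}\right) + 3 i \sqrt{122} = \left(6093 + 2 \left(-60\right) \frac{1}{-21}\right) + 3 i \sqrt{122} = \left(6093 + 2 \left(-60\right) \left(- \frac{1}{21}\right)\right) + 3 i \sqrt{122} = \left(6093 + \frac{40}{7}\right) + 3 i \sqrt{122} = \frac{42691}{7} + 3 i \sqrt{122}$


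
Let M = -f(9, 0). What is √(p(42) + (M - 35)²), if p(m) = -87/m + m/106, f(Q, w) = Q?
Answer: √1064969598/742 ≈ 43.981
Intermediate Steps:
p(m) = -87/m + m/106 (p(m) = -87/m + m*(1/106) = -87/m + m/106)
M = -9 (M = -1*9 = -9)
√(p(42) + (M - 35)²) = √((-87/42 + (1/106)*42) + (-9 - 35)²) = √((-87*1/42 + 21/53) + (-44)²) = √((-29/14 + 21/53) + 1936) = √(-1243/742 + 1936) = √(1435269/742) = √1064969598/742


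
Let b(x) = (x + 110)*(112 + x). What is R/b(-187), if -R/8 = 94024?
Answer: -107456/825 ≈ -130.25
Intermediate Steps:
b(x) = (110 + x)*(112 + x)
R = -752192 (R = -8*94024 = -752192)
R/b(-187) = -752192/(12320 + (-187)**2 + 222*(-187)) = -752192/(12320 + 34969 - 41514) = -752192/5775 = -752192*1/5775 = -107456/825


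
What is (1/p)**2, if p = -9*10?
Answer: 1/8100 ≈ 0.00012346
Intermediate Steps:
p = -90
(1/p)**2 = (1/(-90))**2 = (-1/90)**2 = 1/8100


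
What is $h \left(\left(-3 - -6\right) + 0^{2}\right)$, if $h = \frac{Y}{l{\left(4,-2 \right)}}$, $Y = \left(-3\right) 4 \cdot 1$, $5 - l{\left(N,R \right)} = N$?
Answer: $-36$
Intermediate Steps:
$l{\left(N,R \right)} = 5 - N$
$Y = -12$ ($Y = \left(-12\right) 1 = -12$)
$h = -12$ ($h = - \frac{12}{5 - 4} = - \frac{12}{1} = \left(-12\right) 1 = -12$)
$h \left(\left(-3 - -6\right) + 0^{2}\right) = - 12 \left(\left(-3 - -6\right) + 0^{2}\right) = - 12 \left(\left(-3 + 6\right) + 0\right) = - 12 \left(3 + 0\right) = \left(-12\right) 3 = -36$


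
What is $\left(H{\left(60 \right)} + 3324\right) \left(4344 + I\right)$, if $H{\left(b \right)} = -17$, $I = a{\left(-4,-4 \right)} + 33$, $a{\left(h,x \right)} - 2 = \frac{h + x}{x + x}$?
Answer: $14484660$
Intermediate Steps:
$a{\left(h,x \right)} = 2 + \frac{h + x}{2 x}$ ($a{\left(h,x \right)} = 2 + \frac{h + x}{x + x} = 2 + \frac{h + x}{2 x}$)
$I = 36$ ($I = \frac{-4 + 5 \left(-4\right)}{2 \left(-4\right)} + 33 = \frac{1}{2} \left(- \frac{1}{4}\right) \left(-4 - 20\right) + 33 = \frac{1}{2} \left(- \frac{1}{4}\right) \left(-24\right) + 33 = 3 + 33 = 36$)
$\left(H{\left(60 \right)} + 3324\right) \left(4344 + I\right) = \left(-17 + 3324\right) \left(4344 + 36\right) = 3307 \cdot 4380 = 14484660$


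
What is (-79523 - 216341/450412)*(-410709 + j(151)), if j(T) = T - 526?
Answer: 3681085573622907/112603 ≈ 3.2691e+10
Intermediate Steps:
j(T) = -526 + T
(-79523 - 216341/450412)*(-410709 + j(151)) = (-79523 - 216341/450412)*(-410709 + (-526 + 151)) = (-79523 - 216341*1/450412)*(-410709 - 375) = (-79523 - 216341/450412)*(-411084) = -35818329817/450412*(-411084) = 3681085573622907/112603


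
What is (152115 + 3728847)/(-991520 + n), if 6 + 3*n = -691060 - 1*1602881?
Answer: -3880962/1756169 ≈ -2.2099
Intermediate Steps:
n = -764649 (n = -2 + (-691060 - 1*1602881)/3 = -2 + (-691060 - 1602881)/3 = -2 + (1/3)*(-2293941) = -2 - 764647 = -764649)
(152115 + 3728847)/(-991520 + n) = (152115 + 3728847)/(-991520 - 764649) = 3880962/(-1756169) = 3880962*(-1/1756169) = -3880962/1756169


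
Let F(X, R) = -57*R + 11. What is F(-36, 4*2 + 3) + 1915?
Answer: 1299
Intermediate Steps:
F(X, R) = 11 - 57*R
F(-36, 4*2 + 3) + 1915 = (11 - 57*(4*2 + 3)) + 1915 = (11 - 57*(8 + 3)) + 1915 = (11 - 57*11) + 1915 = (11 - 627) + 1915 = -616 + 1915 = 1299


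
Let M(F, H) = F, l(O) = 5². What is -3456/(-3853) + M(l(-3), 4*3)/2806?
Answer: 9793861/10811518 ≈ 0.90587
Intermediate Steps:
l(O) = 25
-3456/(-3853) + M(l(-3), 4*3)/2806 = -3456/(-3853) + 25/2806 = -3456*(-1/3853) + 25*(1/2806) = 3456/3853 + 25/2806 = 9793861/10811518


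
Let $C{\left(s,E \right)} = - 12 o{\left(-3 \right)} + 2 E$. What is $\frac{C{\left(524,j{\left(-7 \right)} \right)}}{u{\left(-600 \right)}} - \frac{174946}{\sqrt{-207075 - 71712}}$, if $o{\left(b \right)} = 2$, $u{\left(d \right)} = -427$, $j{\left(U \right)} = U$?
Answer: $\frac{38}{427} + \frac{174946 i \sqrt{278787}}{278787} \approx 0.088993 + 331.34 i$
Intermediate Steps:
$C{\left(s,E \right)} = -24 + 2 E$ ($C{\left(s,E \right)} = \left(-12\right) 2 + 2 E = -24 + 2 E$)
$\frac{C{\left(524,j{\left(-7 \right)} \right)}}{u{\left(-600 \right)}} - \frac{174946}{\sqrt{-207075 - 71712}} = \frac{-24 + 2 \left(-7\right)}{-427} - \frac{174946}{\sqrt{-207075 - 71712}} = \left(-24 - 14\right) \left(- \frac{1}{427}\right) - \frac{174946}{\sqrt{-278787}} = \left(-38\right) \left(- \frac{1}{427}\right) - \frac{174946}{i \sqrt{278787}} = \frac{38}{427} - 174946 \left(- \frac{i \sqrt{278787}}{278787}\right) = \frac{38}{427} + \frac{174946 i \sqrt{278787}}{278787}$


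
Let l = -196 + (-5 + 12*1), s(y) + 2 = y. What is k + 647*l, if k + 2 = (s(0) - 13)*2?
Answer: -122315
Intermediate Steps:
s(y) = -2 + y
l = -189 (l = -196 + (-5 + 12) = -196 + 7 = -189)
k = -32 (k = -2 + ((-2 + 0) - 13)*2 = -2 + (-2 - 13)*2 = -2 - 15*2 = -2 - 30 = -32)
k + 647*l = -32 + 647*(-189) = -32 - 122283 = -122315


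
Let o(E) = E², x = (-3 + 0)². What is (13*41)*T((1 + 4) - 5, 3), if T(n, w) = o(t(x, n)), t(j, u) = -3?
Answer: 4797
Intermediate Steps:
x = 9 (x = (-3)² = 9)
T(n, w) = 9 (T(n, w) = (-3)² = 9)
(13*41)*T((1 + 4) - 5, 3) = (13*41)*9 = 533*9 = 4797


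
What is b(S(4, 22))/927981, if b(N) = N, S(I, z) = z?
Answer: 22/927981 ≈ 2.3707e-5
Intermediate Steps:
b(S(4, 22))/927981 = 22/927981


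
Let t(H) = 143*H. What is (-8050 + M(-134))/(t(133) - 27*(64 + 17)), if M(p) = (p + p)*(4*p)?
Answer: 67799/8416 ≈ 8.0560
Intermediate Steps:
M(p) = 8*p**2 (M(p) = (2*p)*(4*p) = 8*p**2)
(-8050 + M(-134))/(t(133) - 27*(64 + 17)) = (-8050 + 8*(-134)**2)/(143*133 - 27*(64 + 17)) = (-8050 + 8*17956)/(19019 - 27*81) = (-8050 + 143648)/(19019 - 2187) = 135598/16832 = 135598*(1/16832) = 67799/8416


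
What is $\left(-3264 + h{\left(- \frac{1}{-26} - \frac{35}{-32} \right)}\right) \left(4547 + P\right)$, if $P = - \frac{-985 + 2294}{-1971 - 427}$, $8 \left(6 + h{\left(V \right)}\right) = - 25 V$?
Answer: $- \frac{10800262417275}{725504} \approx -1.4887 \cdot 10^{7}$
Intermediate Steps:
$h{\left(V \right)} = -6 - \frac{25 V}{8}$ ($h{\left(V \right)} = -6 + \frac{\left(-25\right) V}{8} = -6 - \frac{25 V}{8}$)
$P = \frac{119}{218}$ ($P = - \frac{1309}{-2398} = - \frac{1309 \left(-1\right)}{2398} = \left(-1\right) \left(- \frac{119}{218}\right) = \frac{119}{218} \approx 0.54587$)
$\left(-3264 + h{\left(- \frac{1}{-26} - \frac{35}{-32} \right)}\right) \left(4547 + P\right) = \left(-3264 - \left(6 + \frac{25 \left(- \frac{1}{-26} - \frac{35}{-32}\right)}{8}\right)\right) \left(4547 + \frac{119}{218}\right) = \left(-3264 - \left(6 + \frac{25 \left(\left(-1\right) \left(- \frac{1}{26}\right) - - \frac{35}{32}\right)}{8}\right)\right) \frac{991365}{218} = \left(-3264 - \left(6 + \frac{25 \left(\frac{1}{26} + \frac{35}{32}\right)}{8}\right)\right) \frac{991365}{218} = \left(-3264 - \frac{31743}{3328}\right) \frac{991365}{218} = \left(- \frac{10894335}{3328}\right) \frac{991365}{218} = - \frac{10800262417275}{725504}$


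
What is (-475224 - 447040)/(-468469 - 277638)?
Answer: 922264/746107 ≈ 1.2361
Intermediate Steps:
(-475224 - 447040)/(-468469 - 277638) = -922264/(-746107) = -922264*(-1/746107) = 922264/746107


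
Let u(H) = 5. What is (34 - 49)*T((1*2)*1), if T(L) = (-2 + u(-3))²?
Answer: -135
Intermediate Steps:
T(L) = 9 (T(L) = (-2 + 5)² = 3² = 9)
(34 - 49)*T((1*2)*1) = (34 - 49)*9 = -15*9 = -135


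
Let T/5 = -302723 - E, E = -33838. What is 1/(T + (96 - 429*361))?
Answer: -1/1499198 ≈ -6.6702e-7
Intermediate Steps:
T = -1344425 (T = 5*(-302723 - 1*(-33838)) = 5*(-302723 + 33838) = 5*(-268885) = -1344425)
1/(T + (96 - 429*361)) = 1/(-1344425 + (96 - 429*361)) = 1/(-1344425 + (96 - 154869)) = 1/(-1344425 - 154773) = 1/(-1499198) = -1/1499198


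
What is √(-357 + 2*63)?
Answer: I*√231 ≈ 15.199*I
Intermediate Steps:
√(-357 + 2*63) = √(-357 + 126) = √(-231) = I*√231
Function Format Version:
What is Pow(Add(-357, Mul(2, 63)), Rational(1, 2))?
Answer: Mul(I, Pow(231, Rational(1, 2))) ≈ Mul(15.199, I)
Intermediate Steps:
Pow(Add(-357, Mul(2, 63)), Rational(1, 2)) = Pow(Add(-357, 126), Rational(1, 2)) = Pow(-231, Rational(1, 2)) = Mul(I, Pow(231, Rational(1, 2)))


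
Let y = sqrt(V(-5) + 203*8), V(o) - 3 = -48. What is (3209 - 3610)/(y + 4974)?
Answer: -1994574/24739097 + 401*sqrt(1579)/24739097 ≈ -0.079980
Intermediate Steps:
V(o) = -45 (V(o) = 3 - 48 = -45)
y = sqrt(1579) (y = sqrt(-45 + 203*8) = sqrt(-45 + 1624) = sqrt(1579) ≈ 39.737)
(3209 - 3610)/(y + 4974) = (3209 - 3610)/(sqrt(1579) + 4974) = -401/(4974 + sqrt(1579))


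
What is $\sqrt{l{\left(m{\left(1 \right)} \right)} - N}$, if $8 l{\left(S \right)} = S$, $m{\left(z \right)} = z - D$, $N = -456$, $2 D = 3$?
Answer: $\frac{\sqrt{7295}}{4} \approx 21.353$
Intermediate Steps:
$D = \frac{3}{2}$ ($D = \frac{1}{2} \cdot 3 = \frac{3}{2} \approx 1.5$)
$m{\left(z \right)} = - \frac{3}{2} + z$ ($m{\left(z \right)} = z - \frac{3}{2} = - \frac{3}{2} + z$)
$l{\left(S \right)} = \frac{S}{8}$
$\sqrt{l{\left(m{\left(1 \right)} \right)} - N} = \sqrt{\frac{- \frac{3}{2} + 1}{8} - -456} = \sqrt{\frac{1}{8} \left(- \frac{1}{2}\right) + 456} = \sqrt{- \frac{1}{16} + 456} = \sqrt{\frac{7295}{16}} = \frac{\sqrt{7295}}{4}$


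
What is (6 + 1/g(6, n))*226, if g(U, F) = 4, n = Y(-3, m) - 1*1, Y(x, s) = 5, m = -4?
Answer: 2825/2 ≈ 1412.5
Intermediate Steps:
n = 4 (n = 5 - 1*1 = 5 - 1 = 4)
(6 + 1/g(6, n))*226 = (6 + 1/4)*226 = (6 + ¼)*226 = (25/4)*226 = 2825/2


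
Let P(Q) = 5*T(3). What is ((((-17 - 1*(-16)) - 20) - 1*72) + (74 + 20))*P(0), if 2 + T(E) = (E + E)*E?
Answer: 80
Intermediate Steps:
T(E) = -2 + 2*E² (T(E) = -2 + (E + E)*E = -2 + (2*E)*E = -2 + 2*E²)
P(Q) = 80 (P(Q) = 5*(-2 + 2*3²) = 5*(-2 + 2*9) = 5*(-2 + 18) = 5*16 = 80)
((((-17 - 1*(-16)) - 20) - 1*72) + (74 + 20))*P(0) = ((((-17 - 1*(-16)) - 20) - 1*72) + (74 + 20))*80 = ((((-17 + 16) - 20) - 72) + 94)*80 = (((-1 - 20) - 72) + 94)*80 = ((-21 - 72) + 94)*80 = (-93 + 94)*80 = 1*80 = 80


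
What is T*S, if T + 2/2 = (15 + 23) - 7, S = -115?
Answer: -3450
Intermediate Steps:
T = 30 (T = -1 + ((15 + 23) - 7) = -1 + (38 - 7) = -1 + 31 = 30)
T*S = 30*(-115) = -3450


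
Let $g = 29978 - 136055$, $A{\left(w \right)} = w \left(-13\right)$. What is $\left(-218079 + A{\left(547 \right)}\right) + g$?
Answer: $-331267$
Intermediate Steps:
$A{\left(w \right)} = - 13 w$
$g = -106077$ ($g = 29978 - 136055 = -106077$)
$\left(-218079 + A{\left(547 \right)}\right) + g = \left(-218079 - 7111\right) - 106077 = -225190 - 106077 = -331267$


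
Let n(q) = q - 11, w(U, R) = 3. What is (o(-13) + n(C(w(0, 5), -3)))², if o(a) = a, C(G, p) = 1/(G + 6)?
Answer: 46225/81 ≈ 570.68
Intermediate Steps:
C(G, p) = 1/(6 + G)
n(q) = -11 + q
(o(-13) + n(C(w(0, 5), -3)))² = (-13 + (-11 + 1/(6 + 3)))² = (-13 + (-11 + 1/9))² = (-13 + (-11 + ⅑))² = (-13 - 98/9)² = (-215/9)² = 46225/81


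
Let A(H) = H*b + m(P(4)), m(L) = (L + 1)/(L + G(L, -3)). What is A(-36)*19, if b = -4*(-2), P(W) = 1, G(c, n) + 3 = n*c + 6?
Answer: -5434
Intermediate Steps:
G(c, n) = 3 + c*n (G(c, n) = -3 + (n*c + 6) = -3 + (c*n + 6) = -3 + (6 + c*n) = 3 + c*n)
m(L) = (1 + L)/(3 - 2*L) (m(L) = (L + 1)/(L + (3 + L*(-3))) = (1 + L)/(L + (3 - 3*L)) = (1 + L)/(3 - 2*L))
b = 8
A(H) = 2 + 8*H (A(H) = H*8 + (1 + 1)/(3 - 2*1) = 8*H + 2/(3 - 2) = 8*H + 2/1 = 8*H + 1*2 = 8*H + 2 = 2 + 8*H)
A(-36)*19 = (2 + 8*(-36))*19 = (2 - 288)*19 = -286*19 = -5434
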